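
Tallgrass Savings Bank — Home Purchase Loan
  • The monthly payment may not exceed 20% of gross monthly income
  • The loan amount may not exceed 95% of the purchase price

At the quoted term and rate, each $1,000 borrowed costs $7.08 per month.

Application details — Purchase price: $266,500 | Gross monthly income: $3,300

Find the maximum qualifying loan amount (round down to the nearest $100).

Payment cap: 20% × $3,300 = $660/month.
At $7.08 per $1,000, that supports 660/7.08 × 1,000 ≈ $93,220 → $93,200.
LTV cap: 95% × $266,500 = $253,175 → $253,100.
Binding constraint: payment-to-income.

$93,200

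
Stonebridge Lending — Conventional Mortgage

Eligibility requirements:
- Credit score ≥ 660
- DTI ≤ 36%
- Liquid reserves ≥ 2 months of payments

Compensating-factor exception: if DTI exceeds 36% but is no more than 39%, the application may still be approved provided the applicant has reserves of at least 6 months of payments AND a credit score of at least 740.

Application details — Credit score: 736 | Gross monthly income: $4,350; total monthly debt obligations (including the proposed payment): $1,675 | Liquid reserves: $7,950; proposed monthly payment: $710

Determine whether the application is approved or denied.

Denied

Credit score 736 ≥ 660 (meets base)
DTI = 1,675/4,350 = 38.5% > 36% — standard DTI limit exceeded.
Liquid reserves cover 7,950/710 = 11.2 months — ≥ 2 required
38.5% falls in the override range (36%–39%), so the compensating-factor test applies.
Reserves 11.2 ≥ 6 months; credit score 736 < 740.
Compensating-factor requirement not fully met.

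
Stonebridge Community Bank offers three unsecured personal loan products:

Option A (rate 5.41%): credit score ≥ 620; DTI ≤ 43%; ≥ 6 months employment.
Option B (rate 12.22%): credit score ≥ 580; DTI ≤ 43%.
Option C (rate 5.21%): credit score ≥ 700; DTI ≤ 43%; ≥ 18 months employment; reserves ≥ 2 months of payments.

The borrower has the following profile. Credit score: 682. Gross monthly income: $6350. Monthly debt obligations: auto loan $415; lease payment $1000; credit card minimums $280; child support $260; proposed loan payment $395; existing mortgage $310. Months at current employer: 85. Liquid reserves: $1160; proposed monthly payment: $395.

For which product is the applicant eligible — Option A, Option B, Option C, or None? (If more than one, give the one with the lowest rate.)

Total debts = (415 + 1,000 + 280 + 260 + 395 + 310) = 2,660; DTI = 2,660/6,350 = 41.9%.
Reserves = 1,160/395 = 2.9 months.
Option A: score 682 ≥ 620; DTI 41.9% ≤ 43%; employment 85 ≥ 6 mo → qualifies.
Option B: score 682 ≥ 580; DTI 41.9% ≤ 43% → qualifies.
Option C: score 682 < 700; DTI 41.9% ≤ 43%; employment 85 ≥ 18 mo; reserves 2.9 ≥ 2 mo → does not qualify.
Qualifying: Option A, Option B. Lowest rate is 5.41% → Option A.

Option A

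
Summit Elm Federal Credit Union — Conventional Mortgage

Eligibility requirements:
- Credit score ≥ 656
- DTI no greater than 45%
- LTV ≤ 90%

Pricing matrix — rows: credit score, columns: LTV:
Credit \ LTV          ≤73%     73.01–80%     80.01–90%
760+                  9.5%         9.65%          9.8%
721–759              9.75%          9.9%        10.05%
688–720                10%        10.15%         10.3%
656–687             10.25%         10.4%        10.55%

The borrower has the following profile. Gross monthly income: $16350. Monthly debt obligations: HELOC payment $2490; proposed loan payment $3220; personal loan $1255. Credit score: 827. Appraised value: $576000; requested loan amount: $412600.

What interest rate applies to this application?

9.5%

Credit score 827 ≥ 656; Total monthly debts = (2,490 + 3,220 + 1,255) = 6,965. DTI = 6,965/16,350 = 42.6% ≤ 45%
Loan-to-value = 412,600/576,000 = 71.6% — pass (90% max)
Score 827 is in the 760+ band; LTV 71.6% is in the ≤73% band → 9.5%.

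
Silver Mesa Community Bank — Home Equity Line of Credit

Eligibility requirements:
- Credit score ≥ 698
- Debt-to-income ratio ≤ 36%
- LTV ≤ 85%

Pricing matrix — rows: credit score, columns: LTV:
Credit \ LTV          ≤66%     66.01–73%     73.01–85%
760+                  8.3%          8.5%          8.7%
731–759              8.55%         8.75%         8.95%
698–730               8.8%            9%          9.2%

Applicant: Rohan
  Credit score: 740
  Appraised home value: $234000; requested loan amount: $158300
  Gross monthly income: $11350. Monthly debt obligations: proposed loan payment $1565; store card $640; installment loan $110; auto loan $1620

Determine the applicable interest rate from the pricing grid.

8.75%

Credit score 740 ≥ 698; Total monthly debts = (1,565 + 640 + 110 + 1,620) = 3,935. DTI = 3,935/11,350 = 34.7% ≤ 36%
LTV = 158,300/234,000 = 67.6% ≤ 85%
Row: 740 falls in 731–759. Column: 67.6% falls in 66.01–73%. Rate = 8.75%.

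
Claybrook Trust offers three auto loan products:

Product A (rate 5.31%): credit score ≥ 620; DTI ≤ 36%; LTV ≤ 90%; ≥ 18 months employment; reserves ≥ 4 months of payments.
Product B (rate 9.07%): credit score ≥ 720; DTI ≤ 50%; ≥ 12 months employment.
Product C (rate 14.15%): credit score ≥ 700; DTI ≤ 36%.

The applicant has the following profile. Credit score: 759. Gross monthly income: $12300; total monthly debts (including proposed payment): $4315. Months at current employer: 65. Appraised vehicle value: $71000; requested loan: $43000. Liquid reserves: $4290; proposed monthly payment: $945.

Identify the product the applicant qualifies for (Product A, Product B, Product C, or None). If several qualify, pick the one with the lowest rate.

DTI = 4,315/12,300 = 35.1%.
LTV = 43,000/71,000 = 60.6%.
Reserves = 4,290/945 = 4.5 months.
Product A: score 759 ≥ 620; DTI 35.1% ≤ 36%; LTV 60.6% ≤ 90%; employment 65 ≥ 18 mo; reserves 4.5 ≥ 4 mo → qualifies.
Product B: score 759 ≥ 720; DTI 35.1% ≤ 50%; employment 65 ≥ 12 mo → qualifies.
Product C: score 759 ≥ 700; DTI 35.1% ≤ 36% → qualifies.
Qualifying: Product A, Product B, Product C. Lowest rate is 5.31% → Product A.

Product A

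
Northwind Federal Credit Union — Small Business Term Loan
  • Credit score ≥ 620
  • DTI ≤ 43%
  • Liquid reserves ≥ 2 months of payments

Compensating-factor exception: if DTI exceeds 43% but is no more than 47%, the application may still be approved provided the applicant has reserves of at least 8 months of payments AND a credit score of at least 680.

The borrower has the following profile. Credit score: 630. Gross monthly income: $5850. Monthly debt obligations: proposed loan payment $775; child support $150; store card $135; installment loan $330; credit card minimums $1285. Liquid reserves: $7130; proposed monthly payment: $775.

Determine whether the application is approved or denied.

Credit score 630 ≥ 620 (meets base)
Total debts = (775 + 150 + 135 + 330 + 1,285) = 2,675. DTI = 2,675/5,850 = 45.7% > 43% — standard DTI limit exceeded.
Reserves: 7,130 ÷ 775 = 9.2 months (meets 2-month minimum)
45.7% falls in the override range (43%–47%), so the compensating-factor test applies.
Reserves 9.2 ≥ 8 months; credit score 630 < 680.
Override conditions not both satisfied; exception does not apply.

Denied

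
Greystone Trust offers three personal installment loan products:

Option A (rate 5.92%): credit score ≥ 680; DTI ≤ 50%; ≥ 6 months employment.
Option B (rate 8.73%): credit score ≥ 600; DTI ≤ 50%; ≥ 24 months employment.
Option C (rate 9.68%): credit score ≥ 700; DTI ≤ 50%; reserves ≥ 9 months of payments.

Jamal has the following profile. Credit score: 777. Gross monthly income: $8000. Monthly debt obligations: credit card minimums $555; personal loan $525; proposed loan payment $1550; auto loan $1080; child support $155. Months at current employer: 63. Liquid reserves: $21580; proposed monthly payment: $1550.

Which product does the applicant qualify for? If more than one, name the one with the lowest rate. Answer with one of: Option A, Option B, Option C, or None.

Total debts = (555 + 525 + 1,550 + 1,080 + 155) = 3,865; DTI = 3,865/8,000 = 48.3%.
Reserves = 21,580/1,550 = 13.9 months.
Option A: score 777 ≥ 680; DTI 48.3% ≤ 50%; employment 63 ≥ 6 mo → qualifies.
Option B: score 777 ≥ 600; DTI 48.3% ≤ 50%; employment 63 ≥ 24 mo → qualifies.
Option C: score 777 ≥ 700; DTI 48.3% ≤ 50%; reserves 13.9 ≥ 9 mo → qualifies.
Qualifying: Option A, Option B, Option C. Lowest rate is 5.92% → Option A.

Option A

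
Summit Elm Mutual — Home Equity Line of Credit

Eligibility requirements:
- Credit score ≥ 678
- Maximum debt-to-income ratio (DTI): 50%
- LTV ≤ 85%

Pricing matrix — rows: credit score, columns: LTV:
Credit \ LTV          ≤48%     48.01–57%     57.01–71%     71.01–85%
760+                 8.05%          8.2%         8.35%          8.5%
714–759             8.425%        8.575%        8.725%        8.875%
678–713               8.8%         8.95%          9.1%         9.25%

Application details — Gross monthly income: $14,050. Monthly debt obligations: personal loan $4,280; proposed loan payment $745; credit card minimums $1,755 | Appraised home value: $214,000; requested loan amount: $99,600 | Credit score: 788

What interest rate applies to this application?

8.05%

Credit score 788 ≥ 678; Total monthly debts = (4,280 + 745 + 1,755) = 6,780. DTI: 6,780 ÷ 14,050 = 48.3%, within the 50% cap
LTV = 99,600/214,000 = 46.5% ≤ 85%
Score 788 is in the 760+ band; LTV 46.5% is in the ≤48% band → 8.05%.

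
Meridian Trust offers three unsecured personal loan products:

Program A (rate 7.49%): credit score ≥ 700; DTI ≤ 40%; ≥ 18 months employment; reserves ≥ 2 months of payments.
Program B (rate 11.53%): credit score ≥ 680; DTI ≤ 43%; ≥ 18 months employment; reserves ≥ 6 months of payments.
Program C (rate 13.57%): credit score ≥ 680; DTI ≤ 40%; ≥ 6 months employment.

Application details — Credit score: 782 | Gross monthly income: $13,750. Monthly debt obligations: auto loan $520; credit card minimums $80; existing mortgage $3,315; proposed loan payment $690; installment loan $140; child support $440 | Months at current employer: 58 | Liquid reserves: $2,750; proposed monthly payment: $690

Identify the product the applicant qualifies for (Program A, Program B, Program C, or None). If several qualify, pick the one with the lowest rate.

Total debts = (520 + 80 + 3,315 + 690 + 140 + 440) = 5,185; DTI = 5,185/13,750 = 37.7%.
Reserves = 2,750/690 = 4.0 months.
Program A: score 782 ≥ 700; DTI 37.7% ≤ 40%; employment 58 ≥ 18 mo; reserves 4.0 ≥ 2 mo → qualifies.
Program B: score 782 ≥ 680; DTI 37.7% ≤ 43%; employment 58 ≥ 18 mo; reserves 4.0 < 6 mo → does not qualify.
Program C: score 782 ≥ 680; DTI 37.7% ≤ 40%; employment 58 ≥ 6 mo → qualifies.
Qualifying: Program A, Program C. Lowest rate is 7.49% → Program A.

Program A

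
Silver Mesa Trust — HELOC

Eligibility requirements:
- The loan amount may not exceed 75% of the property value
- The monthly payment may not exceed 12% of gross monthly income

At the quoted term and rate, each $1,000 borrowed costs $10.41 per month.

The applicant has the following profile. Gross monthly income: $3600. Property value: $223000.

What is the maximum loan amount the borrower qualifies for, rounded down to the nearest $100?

$41,400

Payment cap: 12% × $3,600 = $432/month.
At $10.41 per $1,000, that supports 432/10.41 × 1,000 ≈ $41,498 → $41,400.
LTV cap: 75% × $223,000 = $167,250 → $167,200.
Binding constraint: payment-to-income.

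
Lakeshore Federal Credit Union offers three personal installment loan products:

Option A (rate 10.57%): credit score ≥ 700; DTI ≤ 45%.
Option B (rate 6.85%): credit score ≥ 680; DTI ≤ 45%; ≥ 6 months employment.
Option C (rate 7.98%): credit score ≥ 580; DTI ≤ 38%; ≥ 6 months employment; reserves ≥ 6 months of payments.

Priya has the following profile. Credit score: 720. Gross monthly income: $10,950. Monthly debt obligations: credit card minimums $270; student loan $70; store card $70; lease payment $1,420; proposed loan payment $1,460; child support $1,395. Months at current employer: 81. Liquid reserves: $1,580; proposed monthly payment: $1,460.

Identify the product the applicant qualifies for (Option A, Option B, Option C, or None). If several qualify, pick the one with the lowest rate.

Option B

Total debts = (270 + 70 + 70 + 1,420 + 1,460 + 1,395) = 4,685; DTI = 4,685/10,950 = 42.8%.
Reserves = 1,580/1,460 = 1.1 months.
Option A: score 720 ≥ 700; DTI 42.8% ≤ 45% → qualifies.
Option B: score 720 ≥ 680; DTI 42.8% ≤ 45%; employment 81 ≥ 6 mo → qualifies.
Option C: score 720 ≥ 580; DTI 42.8% > 38%; employment 81 ≥ 6 mo; reserves 1.1 < 6 mo → does not qualify.
Qualifying: Option A, Option B. Lowest rate is 6.85% → Option B.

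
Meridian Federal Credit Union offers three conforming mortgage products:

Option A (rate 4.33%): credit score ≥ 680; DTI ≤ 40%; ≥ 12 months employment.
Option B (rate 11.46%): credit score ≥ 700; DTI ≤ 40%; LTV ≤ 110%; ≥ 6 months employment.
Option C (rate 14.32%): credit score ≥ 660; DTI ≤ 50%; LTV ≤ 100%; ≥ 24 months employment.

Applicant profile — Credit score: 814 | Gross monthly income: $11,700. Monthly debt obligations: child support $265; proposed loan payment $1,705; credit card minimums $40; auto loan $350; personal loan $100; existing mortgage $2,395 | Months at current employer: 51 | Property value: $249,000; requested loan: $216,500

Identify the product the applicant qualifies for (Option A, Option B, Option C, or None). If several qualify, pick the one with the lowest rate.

Option C

Total debts = (265 + 1,705 + 40 + 350 + 100 + 2,395) = 4,855; DTI = 4,855/11,700 = 41.5%.
LTV = 216,500/249,000 = 86.9%.
Option A: score 814 ≥ 680; DTI 41.5% > 40%; employment 51 ≥ 12 mo → does not qualify.
Option B: score 814 ≥ 700; DTI 41.5% > 40%; LTV 86.9% ≤ 110%; employment 51 ≥ 6 mo → does not qualify.
Option C: score 814 ≥ 660; DTI 41.5% ≤ 50%; LTV 86.9% ≤ 100%; employment 51 ≥ 24 mo → qualifies.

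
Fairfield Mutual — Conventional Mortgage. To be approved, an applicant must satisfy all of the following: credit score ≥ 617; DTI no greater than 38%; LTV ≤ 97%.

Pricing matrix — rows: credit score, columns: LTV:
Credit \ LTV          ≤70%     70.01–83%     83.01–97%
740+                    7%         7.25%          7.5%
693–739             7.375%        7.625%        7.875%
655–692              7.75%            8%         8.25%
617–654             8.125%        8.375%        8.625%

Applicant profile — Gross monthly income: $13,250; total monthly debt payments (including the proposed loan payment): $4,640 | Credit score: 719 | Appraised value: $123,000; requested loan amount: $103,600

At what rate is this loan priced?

7.875%

Credit score 719 ≥ 617; DTI: 4,640 ÷ 13,250 = 35%, within the 38% cap
Loan-to-value = 103,600/123,000 = 84.2% — pass (97% max)
Row: 719 falls in 693–739. Column: 84.2% falls in 83.01–97%. Rate = 7.875%.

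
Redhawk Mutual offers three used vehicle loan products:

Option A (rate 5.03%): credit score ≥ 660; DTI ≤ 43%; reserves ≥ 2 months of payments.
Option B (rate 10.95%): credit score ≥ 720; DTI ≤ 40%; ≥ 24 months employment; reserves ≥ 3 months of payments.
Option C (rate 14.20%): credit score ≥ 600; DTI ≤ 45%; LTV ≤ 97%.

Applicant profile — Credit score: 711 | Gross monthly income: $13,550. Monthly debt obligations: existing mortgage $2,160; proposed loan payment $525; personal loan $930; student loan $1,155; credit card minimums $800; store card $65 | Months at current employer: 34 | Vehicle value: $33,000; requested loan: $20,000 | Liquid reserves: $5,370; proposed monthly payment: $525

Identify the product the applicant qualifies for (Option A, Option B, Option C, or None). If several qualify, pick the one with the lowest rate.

Total debts = (2,160 + 525 + 930 + 1,155 + 800 + 65) = 5,635; DTI = 5,635/13,550 = 41.6%.
LTV = 20,000/33,000 = 60.6%.
Reserves = 5,370/525 = 10.2 months.
Option A: score 711 ≥ 660; DTI 41.6% ≤ 43%; reserves 10.2 ≥ 2 mo → qualifies.
Option B: score 711 < 720; DTI 41.6% > 40%; employment 34 ≥ 24 mo; reserves 10.2 ≥ 3 mo → does not qualify.
Option C: score 711 ≥ 600; DTI 41.6% ≤ 45%; LTV 60.6% ≤ 97% → qualifies.
Qualifying: Option A, Option C. Lowest rate is 5.03% → Option A.

Option A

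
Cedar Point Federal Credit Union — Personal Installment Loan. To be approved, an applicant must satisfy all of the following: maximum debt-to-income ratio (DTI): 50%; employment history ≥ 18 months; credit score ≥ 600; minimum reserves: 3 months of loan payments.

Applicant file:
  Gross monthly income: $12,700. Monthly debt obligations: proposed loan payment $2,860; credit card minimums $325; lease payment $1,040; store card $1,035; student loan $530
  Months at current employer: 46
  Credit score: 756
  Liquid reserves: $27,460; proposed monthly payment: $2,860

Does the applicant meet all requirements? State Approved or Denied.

Approved

Total monthly debts = (2,860 + 325 + 1,040 + 1,035 + 530) = 5,790. Debt-to-income = 5,790/12,700 = 45.6% — meets 50% limit
Employment 46 ≥ 18 months
Credit score 756 ≥ 600 (meets)
Reserves: 27,460 ÷ 2,860 = 9.6 months (meets 3-month minimum)
All criteria satisfied.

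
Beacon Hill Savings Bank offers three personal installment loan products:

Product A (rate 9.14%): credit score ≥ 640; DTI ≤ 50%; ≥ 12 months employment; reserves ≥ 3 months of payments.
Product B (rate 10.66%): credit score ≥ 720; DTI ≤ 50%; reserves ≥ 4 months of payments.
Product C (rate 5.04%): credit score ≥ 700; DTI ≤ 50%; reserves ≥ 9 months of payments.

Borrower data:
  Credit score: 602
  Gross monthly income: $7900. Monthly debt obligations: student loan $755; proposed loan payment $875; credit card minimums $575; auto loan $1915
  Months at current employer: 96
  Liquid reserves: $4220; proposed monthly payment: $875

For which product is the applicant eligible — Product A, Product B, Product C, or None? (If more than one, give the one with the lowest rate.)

Total debts = (755 + 875 + 575 + 1,915) = 4,120; DTI = 4,120/7,900 = 52.2%.
Reserves = 4,220/875 = 4.8 months.
Product A: score 602 < 640; DTI 52.2% > 50%; employment 96 ≥ 12 mo; reserves 4.8 ≥ 3 mo → does not qualify.
Product B: score 602 < 720; DTI 52.2% > 50%; reserves 4.8 ≥ 4 mo → does not qualify.
Product C: score 602 < 700; DTI 52.2% > 50%; reserves 4.8 < 9 mo → does not qualify.

None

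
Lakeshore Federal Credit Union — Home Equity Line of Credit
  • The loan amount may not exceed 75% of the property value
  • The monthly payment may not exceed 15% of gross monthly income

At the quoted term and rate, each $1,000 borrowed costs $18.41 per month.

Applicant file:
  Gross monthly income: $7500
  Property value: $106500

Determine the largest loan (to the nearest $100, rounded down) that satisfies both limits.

$61,100

Payment cap: 15% × $7,500 = $1,125/month.
At $18.41 per $1,000, that supports 1,125/18.41 × 1,000 ≈ $61,108 → $61,100.
LTV cap: 75% × $106,500 = $79,875 → $79,800.
Binding constraint: payment-to-income.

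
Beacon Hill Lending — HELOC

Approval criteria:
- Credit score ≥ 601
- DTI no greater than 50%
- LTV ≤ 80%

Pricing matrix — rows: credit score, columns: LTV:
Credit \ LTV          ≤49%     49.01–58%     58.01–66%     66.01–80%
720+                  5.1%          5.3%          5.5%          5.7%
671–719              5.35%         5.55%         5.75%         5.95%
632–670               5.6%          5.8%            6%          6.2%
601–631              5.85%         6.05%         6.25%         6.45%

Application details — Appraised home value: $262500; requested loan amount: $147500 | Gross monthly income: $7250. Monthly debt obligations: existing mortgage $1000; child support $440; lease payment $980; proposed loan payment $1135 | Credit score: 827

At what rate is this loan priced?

5.3%

Credit score 827 ≥ 601; Total monthly debts = (1,000 + 440 + 980 + 1,135) = 3,555. DTI = 3,555/7,250 = 49% ≤ 50%
LTV = 147,500/262,500 = 56.2% ≤ 80%
Credit 827 → row 720+; LTV 56.2% → column 49.01–58%. Grid cell → 5.3%.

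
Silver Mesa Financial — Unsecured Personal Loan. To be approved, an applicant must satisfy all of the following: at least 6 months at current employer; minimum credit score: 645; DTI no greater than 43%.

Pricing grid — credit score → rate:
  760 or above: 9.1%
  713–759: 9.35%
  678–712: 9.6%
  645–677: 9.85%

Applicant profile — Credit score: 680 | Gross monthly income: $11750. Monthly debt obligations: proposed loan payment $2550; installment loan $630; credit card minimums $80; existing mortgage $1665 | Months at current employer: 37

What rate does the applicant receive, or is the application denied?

Approved at 9.6%

Credit score 680 ≥ 645 (meets minimum)
Total monthly debts = (2,550 + 630 + 80 + 1,665) = 4,925. DTI = 4,925/11,750 = 41.9% ≤ 43%
Employment 37 ≥ 6 months
All requirements met. Score 680 falls in the 678–712 tier → 9.6%.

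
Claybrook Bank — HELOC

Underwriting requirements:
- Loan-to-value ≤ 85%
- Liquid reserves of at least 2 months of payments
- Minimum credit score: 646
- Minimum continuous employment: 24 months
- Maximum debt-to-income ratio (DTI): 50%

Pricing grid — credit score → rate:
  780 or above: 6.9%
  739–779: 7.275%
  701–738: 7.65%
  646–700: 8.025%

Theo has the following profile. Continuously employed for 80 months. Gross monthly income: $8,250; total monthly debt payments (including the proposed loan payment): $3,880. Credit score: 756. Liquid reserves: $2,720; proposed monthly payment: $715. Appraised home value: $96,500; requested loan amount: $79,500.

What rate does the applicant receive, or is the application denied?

Approved at 7.275%

Credit score 756 ≥ 646 (meets minimum)
Employment 80 ≥ 24 months
Reserves = 2,720/715 = 3.8 months ≥ 2
LTV = 79,500/96,500 = 82.4% ≤ 85%
Debt-to-income = 3,880/8,250 = 47% — meets 50% limit
All requirements met. Score 756 falls in the 739–779 tier → 7.275%.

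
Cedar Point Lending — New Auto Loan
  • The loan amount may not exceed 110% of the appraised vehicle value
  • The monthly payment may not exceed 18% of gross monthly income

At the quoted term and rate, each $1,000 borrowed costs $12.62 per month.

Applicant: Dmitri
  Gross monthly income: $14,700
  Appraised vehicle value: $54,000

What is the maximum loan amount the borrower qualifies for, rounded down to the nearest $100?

$59,400

Payment cap: 18% × $14,700 = $2,646/month.
At $12.62 per $1,000, that supports 2,646/12.62 × 1,000 ≈ $209,667 → $209,600.
LTV cap: 110% × $54,000 = $59,400 → $59,400.
Binding constraint: loan-to-value.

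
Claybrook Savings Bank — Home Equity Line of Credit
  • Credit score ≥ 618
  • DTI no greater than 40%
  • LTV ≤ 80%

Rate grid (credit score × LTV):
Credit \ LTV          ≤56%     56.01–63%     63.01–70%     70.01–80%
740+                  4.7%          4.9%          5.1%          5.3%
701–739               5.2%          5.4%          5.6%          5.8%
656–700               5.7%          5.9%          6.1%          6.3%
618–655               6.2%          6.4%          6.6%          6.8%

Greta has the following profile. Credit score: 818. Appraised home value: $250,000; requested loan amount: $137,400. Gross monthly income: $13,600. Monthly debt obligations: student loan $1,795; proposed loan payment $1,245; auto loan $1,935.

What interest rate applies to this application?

4.7%

Credit score 818 ≥ 618; Total monthly debts = (1,795 + 1,245 + 1,935) = 4,975. Debt-to-income = 4,975/13,600 = 36.6% — meets 40% limit
LTV = 137,400/250,000 = 55% ≤ 80%
Score 818 is in the 740+ band; LTV 55% is in the ≤56% band → 4.7%.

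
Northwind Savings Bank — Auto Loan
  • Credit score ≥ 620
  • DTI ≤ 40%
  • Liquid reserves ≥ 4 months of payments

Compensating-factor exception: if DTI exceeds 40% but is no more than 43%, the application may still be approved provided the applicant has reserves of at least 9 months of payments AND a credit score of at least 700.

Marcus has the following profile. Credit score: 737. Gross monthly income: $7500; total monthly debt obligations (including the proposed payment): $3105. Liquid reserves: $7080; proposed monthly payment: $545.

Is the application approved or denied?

Credit score 737 ≥ 620 (meets base)
DTI = 3,105/7,500 = 41.4% > 40% — standard DTI limit exceeded.
Liquid reserves cover 7,080/545 = 13.0 months — ≥ 4 required
DTI 41.4% is within the 40%–43% exception band; checking compensating factors.
Reserves 13.0 ≥ 9 months; credit score 737 ≥ 700.
Both override conditions satisfied; DTI exception granted.

Approved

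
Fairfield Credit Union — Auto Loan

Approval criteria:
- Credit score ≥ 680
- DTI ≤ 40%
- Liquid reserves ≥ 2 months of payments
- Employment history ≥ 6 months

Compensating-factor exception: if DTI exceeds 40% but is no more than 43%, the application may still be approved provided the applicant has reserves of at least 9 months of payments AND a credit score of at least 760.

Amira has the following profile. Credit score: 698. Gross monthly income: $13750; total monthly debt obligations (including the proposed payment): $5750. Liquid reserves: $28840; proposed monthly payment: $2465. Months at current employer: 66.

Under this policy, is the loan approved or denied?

Credit score 698 ≥ 680 (meets base)
DTI: 5,750 ÷ 13,750 = 41.8%, over the 40% base limit.
Liquid reserves cover 28,840/2,465 = 11.7 months — ≥ 2 required
Employment 66 ≥ 6 months
41.8% falls in the override range (40%–43%), so the compensating-factor test applies.
Override check — reserves: 11.7 mo (ok); score: 698 (below 760).
Override conditions not both satisfied; exception does not apply.

Denied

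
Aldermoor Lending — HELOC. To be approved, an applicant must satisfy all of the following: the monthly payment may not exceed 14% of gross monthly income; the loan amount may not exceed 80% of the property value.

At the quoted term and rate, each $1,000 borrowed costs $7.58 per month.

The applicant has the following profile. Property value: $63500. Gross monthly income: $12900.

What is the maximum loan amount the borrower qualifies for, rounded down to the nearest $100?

Payment cap: 14% × $12,900 = $1,806/month.
At $7.58 per $1,000, that supports 1,806/7.58 × 1,000 ≈ $238,258 → $238,200.
LTV cap: 80% × $63,500 = $50,800 → $50,800.
Binding constraint: loan-to-value.

$50,800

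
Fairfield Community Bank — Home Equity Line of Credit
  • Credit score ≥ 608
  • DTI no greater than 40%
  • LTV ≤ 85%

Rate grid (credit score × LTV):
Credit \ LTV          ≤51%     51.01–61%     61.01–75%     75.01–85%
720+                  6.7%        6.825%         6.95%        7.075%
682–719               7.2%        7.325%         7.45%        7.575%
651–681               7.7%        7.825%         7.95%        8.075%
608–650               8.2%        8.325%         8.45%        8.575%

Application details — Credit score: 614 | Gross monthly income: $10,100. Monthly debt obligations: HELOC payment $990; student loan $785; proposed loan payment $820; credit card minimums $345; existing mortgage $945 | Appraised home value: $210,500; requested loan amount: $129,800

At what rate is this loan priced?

Credit score 614 ≥ 608; Total monthly debts = (990 + 785 + 820 + 345 + 945) = 3,885. DTI: 3,885 ÷ 10,100 = 38.5%, within the 40% cap
LTV: 129,800 ÷ 210,500 = 61.7%, within 85% cap
Row: 614 falls in 608–650. Column: 61.7% falls in 61.01–75%. Rate = 8.45%.

8.45%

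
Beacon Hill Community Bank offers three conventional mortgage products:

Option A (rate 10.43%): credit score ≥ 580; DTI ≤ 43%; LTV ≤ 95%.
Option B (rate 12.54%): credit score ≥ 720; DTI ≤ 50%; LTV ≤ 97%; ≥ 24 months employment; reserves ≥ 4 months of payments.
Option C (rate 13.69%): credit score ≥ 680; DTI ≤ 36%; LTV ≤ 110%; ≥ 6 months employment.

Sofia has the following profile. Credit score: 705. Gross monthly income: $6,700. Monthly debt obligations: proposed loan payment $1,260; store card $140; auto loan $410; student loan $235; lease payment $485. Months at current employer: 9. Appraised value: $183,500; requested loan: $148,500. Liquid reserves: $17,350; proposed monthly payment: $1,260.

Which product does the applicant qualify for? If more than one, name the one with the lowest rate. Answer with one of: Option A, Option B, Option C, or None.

Option A

Total debts = (1,260 + 140 + 410 + 235 + 485) = 2,530; DTI = 2,530/6,700 = 37.8%.
LTV = 148,500/183,500 = 80.9%.
Reserves = 17,350/1,260 = 13.8 months.
Option A: score 705 ≥ 580; DTI 37.8% ≤ 43%; LTV 80.9% ≤ 95% → qualifies.
Option B: score 705 < 720; DTI 37.8% ≤ 50%; LTV 80.9% ≤ 97%; employment 9 < 24 mo; reserves 13.8 ≥ 4 mo → does not qualify.
Option C: score 705 ≥ 680; DTI 37.8% > 36%; LTV 80.9% ≤ 110%; employment 9 ≥ 6 mo → does not qualify.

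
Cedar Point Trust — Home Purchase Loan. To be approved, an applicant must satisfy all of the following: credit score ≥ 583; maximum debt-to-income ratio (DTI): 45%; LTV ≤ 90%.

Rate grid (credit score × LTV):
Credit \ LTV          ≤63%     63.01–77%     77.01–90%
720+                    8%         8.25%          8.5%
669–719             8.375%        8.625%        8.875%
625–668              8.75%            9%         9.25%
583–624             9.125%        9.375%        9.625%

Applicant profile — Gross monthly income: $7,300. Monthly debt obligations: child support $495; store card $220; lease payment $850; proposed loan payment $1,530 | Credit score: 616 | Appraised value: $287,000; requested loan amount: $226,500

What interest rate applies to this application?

Credit score 616 ≥ 583; Total monthly debts = (495 + 220 + 850 + 1,530) = 3,095. Debt-to-income = 3,095/7,300 = 42.4% — meets 45% limit
Loan-to-value = 226,500/287,000 = 78.9% — pass (90% max)
Score 616 is in the 583–624 band; LTV 78.9% is in the 77.01–90% band → 9.625%.

9.625%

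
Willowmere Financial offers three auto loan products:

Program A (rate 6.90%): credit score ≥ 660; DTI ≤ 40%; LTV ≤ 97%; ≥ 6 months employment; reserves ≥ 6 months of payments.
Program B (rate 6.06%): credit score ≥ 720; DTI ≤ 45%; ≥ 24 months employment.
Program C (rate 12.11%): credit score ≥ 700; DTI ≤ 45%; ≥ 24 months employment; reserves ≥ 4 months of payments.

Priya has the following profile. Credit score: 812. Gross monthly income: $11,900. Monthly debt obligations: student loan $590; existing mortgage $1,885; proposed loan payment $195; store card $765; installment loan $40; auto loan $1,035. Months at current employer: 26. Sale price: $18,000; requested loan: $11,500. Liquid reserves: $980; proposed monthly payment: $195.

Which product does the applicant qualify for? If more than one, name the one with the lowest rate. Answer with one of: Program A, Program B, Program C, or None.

Program B

Total debts = (590 + 1,885 + 195 + 765 + 40 + 1,035) = 4,510; DTI = 4,510/11,900 = 37.9%.
LTV = 11,500/18,000 = 63.9%.
Reserves = 980/195 = 5.0 months.
Program A: score 812 ≥ 660; DTI 37.9% ≤ 40%; LTV 63.9% ≤ 97%; employment 26 ≥ 6 mo; reserves 5.0 < 6 mo → does not qualify.
Program B: score 812 ≥ 720; DTI 37.9% ≤ 45%; employment 26 ≥ 24 mo → qualifies.
Program C: score 812 ≥ 700; DTI 37.9% ≤ 45%; employment 26 ≥ 24 mo; reserves 5.0 ≥ 4 mo → qualifies.
Qualifying: Program B, Program C. Lowest rate is 6.06% → Program B.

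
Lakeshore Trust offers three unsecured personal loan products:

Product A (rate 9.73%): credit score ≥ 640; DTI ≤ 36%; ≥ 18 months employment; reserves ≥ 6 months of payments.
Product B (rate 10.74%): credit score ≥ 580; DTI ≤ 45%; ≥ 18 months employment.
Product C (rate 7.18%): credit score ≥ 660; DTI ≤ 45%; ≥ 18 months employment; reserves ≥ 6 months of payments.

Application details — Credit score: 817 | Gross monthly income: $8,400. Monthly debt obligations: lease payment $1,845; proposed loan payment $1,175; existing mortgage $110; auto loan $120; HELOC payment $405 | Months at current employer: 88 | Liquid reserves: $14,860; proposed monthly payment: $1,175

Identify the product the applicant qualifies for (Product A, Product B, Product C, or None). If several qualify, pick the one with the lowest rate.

Total debts = (1,845 + 1,175 + 110 + 120 + 405) = 3,655; DTI = 3,655/8,400 = 43.5%.
Reserves = 14,860/1,175 = 12.6 months.
Product A: score 817 ≥ 640; DTI 43.5% > 36%; employment 88 ≥ 18 mo; reserves 12.6 ≥ 6 mo → does not qualify.
Product B: score 817 ≥ 580; DTI 43.5% ≤ 45%; employment 88 ≥ 18 mo → qualifies.
Product C: score 817 ≥ 660; DTI 43.5% ≤ 45%; employment 88 ≥ 18 mo; reserves 12.6 ≥ 6 mo → qualifies.
Qualifying: Product B, Product C. Lowest rate is 7.18% → Product C.

Product C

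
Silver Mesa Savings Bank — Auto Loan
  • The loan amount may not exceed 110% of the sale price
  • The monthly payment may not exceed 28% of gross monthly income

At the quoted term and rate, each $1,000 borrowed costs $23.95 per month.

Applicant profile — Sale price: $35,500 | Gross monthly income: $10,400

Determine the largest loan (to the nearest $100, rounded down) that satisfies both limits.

$39,000

Payment cap: 28% × $10,400 = $2,912/month.
At $23.95 per $1,000, that supports 2,912/23.95 × 1,000 ≈ $121,586 → $121,500.
LTV cap: 110% × $35,500 = $39,050 → $39,000.
Binding constraint: loan-to-value.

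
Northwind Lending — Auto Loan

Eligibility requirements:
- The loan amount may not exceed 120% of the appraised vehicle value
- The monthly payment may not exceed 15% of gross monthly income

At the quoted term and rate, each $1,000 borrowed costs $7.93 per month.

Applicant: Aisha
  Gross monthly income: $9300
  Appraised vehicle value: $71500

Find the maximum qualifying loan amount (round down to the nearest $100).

Payment cap: 15% × $9,300 = $1,395/month.
At $7.93 per $1,000, that supports 1,395/7.93 × 1,000 ≈ $175,914 → $175,900.
LTV cap: 120% × $71,500 = $85,800 → $85,800.
Binding constraint: loan-to-value.

$85,800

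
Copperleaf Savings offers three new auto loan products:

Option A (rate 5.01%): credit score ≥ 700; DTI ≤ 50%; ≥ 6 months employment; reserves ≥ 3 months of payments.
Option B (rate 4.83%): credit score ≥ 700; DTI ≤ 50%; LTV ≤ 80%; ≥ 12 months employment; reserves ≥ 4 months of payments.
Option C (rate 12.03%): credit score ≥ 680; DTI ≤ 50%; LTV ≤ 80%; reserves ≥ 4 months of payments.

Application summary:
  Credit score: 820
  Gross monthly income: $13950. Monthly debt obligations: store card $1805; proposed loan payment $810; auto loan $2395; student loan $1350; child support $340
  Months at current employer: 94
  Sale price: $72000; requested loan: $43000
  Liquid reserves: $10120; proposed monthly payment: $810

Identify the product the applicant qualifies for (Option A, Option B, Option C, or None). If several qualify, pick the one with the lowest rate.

Total debts = (1,805 + 810 + 2,395 + 1,350 + 340) = 6,700; DTI = 6,700/13,950 = 48%.
LTV = 43,000/72,000 = 59.7%.
Reserves = 10,120/810 = 12.5 months.
Option A: score 820 ≥ 700; DTI 48% ≤ 50%; employment 94 ≥ 6 mo; reserves 12.5 ≥ 3 mo → qualifies.
Option B: score 820 ≥ 700; DTI 48% ≤ 50%; LTV 59.7% ≤ 80%; employment 94 ≥ 12 mo; reserves 12.5 ≥ 4 mo → qualifies.
Option C: score 820 ≥ 680; DTI 48% ≤ 50%; LTV 59.7% ≤ 80%; reserves 12.5 ≥ 4 mo → qualifies.
Qualifying: Option A, Option B, Option C. Lowest rate is 4.83% → Option B.

Option B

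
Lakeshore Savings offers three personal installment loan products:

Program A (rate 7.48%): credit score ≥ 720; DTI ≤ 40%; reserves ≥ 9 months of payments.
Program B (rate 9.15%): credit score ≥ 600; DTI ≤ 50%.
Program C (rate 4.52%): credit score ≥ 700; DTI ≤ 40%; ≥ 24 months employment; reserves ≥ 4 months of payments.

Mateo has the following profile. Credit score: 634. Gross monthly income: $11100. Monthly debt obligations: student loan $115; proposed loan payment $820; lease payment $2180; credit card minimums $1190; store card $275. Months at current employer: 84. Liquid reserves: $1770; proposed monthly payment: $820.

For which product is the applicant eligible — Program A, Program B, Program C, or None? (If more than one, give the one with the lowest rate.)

Total debts = (115 + 820 + 2,180 + 1,190 + 275) = 4,580; DTI = 4,580/11,100 = 41.3%.
Reserves = 1,770/820 = 2.2 months.
Program A: score 634 < 720; DTI 41.3% > 40%; reserves 2.2 < 9 mo → does not qualify.
Program B: score 634 ≥ 600; DTI 41.3% ≤ 50% → qualifies.
Program C: score 634 < 700; DTI 41.3% > 40%; employment 84 ≥ 24 mo; reserves 2.2 < 4 mo → does not qualify.

Program B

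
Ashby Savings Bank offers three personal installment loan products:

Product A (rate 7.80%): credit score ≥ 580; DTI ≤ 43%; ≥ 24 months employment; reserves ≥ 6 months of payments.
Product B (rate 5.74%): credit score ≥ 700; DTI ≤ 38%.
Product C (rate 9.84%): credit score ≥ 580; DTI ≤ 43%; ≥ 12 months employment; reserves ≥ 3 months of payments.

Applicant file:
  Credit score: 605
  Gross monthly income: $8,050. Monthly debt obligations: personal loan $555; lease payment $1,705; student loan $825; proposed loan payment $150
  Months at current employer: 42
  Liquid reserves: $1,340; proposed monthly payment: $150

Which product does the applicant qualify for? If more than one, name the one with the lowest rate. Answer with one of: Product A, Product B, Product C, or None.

Total debts = (555 + 1,705 + 825 + 150) = 3,235; DTI = 3,235/8,050 = 40.2%.
Reserves = 1,340/150 = 8.9 months.
Product A: score 605 ≥ 580; DTI 40.2% ≤ 43%; employment 42 ≥ 24 mo; reserves 8.9 ≥ 6 mo → qualifies.
Product B: score 605 < 700; DTI 40.2% > 38% → does not qualify.
Product C: score 605 ≥ 580; DTI 40.2% ≤ 43%; employment 42 ≥ 12 mo; reserves 8.9 ≥ 3 mo → qualifies.
Qualifying: Product A, Product C. Lowest rate is 7.80% → Product A.

Product A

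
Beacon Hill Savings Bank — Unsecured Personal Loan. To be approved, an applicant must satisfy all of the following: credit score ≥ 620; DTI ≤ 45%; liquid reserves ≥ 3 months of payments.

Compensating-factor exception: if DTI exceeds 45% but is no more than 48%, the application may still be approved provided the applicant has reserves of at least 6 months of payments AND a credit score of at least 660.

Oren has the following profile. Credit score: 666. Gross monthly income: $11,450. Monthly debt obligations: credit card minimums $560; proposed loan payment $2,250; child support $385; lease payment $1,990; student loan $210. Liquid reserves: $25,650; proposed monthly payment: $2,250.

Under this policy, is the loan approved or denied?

Approved

Credit score 666 ≥ 620 (meets base)
Total debts = (560 + 2,250 + 385 + 1,990 + 210) = 5,395. DTI = 5,395/11,450 = 47.1% > 45% — standard DTI limit exceeded.
Liquid reserves cover 25,650/2,250 = 11.4 months — ≥ 3 required
DTI 47.1% is within the 45%–48% exception band; checking compensating factors.
Reserves 11.4 ≥ 6 months; credit score 666 ≥ 660.
Both override conditions satisfied; DTI exception granted.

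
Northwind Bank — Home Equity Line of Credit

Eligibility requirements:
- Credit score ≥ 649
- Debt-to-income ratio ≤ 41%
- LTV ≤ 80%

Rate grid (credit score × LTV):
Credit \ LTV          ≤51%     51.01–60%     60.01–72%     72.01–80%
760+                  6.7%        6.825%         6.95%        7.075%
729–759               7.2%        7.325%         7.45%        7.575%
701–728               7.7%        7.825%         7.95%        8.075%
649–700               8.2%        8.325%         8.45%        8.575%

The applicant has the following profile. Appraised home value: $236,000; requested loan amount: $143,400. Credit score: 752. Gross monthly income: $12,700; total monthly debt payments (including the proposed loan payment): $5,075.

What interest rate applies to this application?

Credit score 752 ≥ 649; Debt-to-income = 5,075/12,700 = 40% — meets 41% limit
LTV: 143,400 ÷ 236,000 = 60.8%, within 80% cap
Row: 752 falls in 729–759. Column: 60.8% falls in 60.01–72%. Rate = 7.45%.

7.45%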